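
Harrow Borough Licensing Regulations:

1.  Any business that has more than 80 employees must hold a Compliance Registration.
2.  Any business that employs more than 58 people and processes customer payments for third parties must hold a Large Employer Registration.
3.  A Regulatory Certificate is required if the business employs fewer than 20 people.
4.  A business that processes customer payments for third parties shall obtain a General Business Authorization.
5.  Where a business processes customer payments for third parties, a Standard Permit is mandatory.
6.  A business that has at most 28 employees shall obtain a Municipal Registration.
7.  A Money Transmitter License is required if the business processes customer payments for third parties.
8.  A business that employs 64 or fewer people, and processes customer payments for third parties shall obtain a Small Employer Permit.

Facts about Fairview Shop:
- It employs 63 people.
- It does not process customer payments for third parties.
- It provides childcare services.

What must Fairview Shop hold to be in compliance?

1. employees 63 ≤ 80 → Compliance Registration not required.
2. employees 63 > 58; does not process customer payments for third parties → Large Employer Registration not required.
3. employees 63 ≥ 20 → Regulatory Certificate not required.
4. does not process customer payments for third parties → General Business Authorization not required.
5. does not process customer payments for third parties → Standard Permit not required.
6. employees 63 > 28 → Municipal Registration not required.
7. does not process customer payments for third parties → Money Transmitter License not required.
8. employees 63 ≤ 64; does not process customer payments for third parties → Small Employer Permit not required.

None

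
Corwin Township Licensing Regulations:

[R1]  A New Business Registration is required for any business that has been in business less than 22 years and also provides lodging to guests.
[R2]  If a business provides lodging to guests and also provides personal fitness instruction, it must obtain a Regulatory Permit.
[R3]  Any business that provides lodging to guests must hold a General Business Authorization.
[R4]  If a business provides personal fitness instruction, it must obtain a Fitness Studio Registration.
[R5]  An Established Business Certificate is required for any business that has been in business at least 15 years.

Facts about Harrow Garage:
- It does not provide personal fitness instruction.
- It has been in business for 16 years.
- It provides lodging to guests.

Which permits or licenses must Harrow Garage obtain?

Established Business Certificate, General Business Authorization, New Business Registration

[R1] years in business 16 < 22; provides lodging to guests → New Business Registration required.
[R2] provides lodging to guests; does not provide personal fitness instruction → Regulatory Permit not required.
[R3] provides lodging to guests → General Business Authorization required.
[R4] does not provide personal fitness instruction → Fitness Studio Registration not required.
[R5] years in business 16 ≥ 15 → Established Business Certificate required.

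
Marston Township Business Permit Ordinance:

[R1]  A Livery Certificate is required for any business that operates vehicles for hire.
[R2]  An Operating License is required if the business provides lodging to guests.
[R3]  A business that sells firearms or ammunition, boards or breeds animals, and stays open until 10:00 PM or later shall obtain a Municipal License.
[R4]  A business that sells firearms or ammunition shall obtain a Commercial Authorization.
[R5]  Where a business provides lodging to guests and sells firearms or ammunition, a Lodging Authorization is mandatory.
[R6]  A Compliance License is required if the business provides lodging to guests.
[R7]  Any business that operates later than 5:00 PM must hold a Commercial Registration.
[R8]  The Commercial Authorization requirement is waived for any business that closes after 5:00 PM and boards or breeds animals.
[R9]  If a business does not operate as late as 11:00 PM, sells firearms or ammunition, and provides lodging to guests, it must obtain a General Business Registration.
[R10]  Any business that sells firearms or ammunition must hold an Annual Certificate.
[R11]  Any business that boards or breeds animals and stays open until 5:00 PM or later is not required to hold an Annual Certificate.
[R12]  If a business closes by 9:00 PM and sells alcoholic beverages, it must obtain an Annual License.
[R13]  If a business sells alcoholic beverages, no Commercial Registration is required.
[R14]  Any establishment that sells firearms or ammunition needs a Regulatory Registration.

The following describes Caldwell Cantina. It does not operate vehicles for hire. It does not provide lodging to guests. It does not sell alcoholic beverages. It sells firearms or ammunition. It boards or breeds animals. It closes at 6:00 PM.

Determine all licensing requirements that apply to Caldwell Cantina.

Commercial Registration, Regulatory Registration

[R1] does not operate vehicles for hire → Livery Certificate not required.
[R2] does not provide lodging to guests → Operating License not required.
[R3] sells firearms or ammunition; boards or breeds animals; closes 6:00 PM, at/before 10:00 PM → Municipal License not required.
[R4] sells firearms or ammunition → Commercial Authorization required.
[R5] does not provide lodging to guests; sells firearms or ammunition → Lodging Authorization not required.
[R6] does not provide lodging to guests → Compliance License not required.
[R7] closes 6:00 PM, after 5:00 PM → Commercial Registration required.
[R8] closes 6:00 PM, after 5:00 PM; boards or breeds animals → exempt from Commercial Authorization.
[R9] closes 6:00 PM, at/before 11:00 PM; sells firearms or ammunition; does not provide lodging to guests → General Business Registration not required.
[R10] sells firearms or ammunition → Annual Certificate required.
[R11] boards or breeds animals; closes 6:00 PM, after 5:00 PM → exempt from Annual Certificate.
[R12] closes 6:00 PM, at/before 9:00 PM; does not sell alcoholic beverages → Annual License not required.
[R13] does not sell alcoholic beverages → Commercial Registration exemption does not apply.
[R14] sells firearms or ammunition → Regulatory Registration required.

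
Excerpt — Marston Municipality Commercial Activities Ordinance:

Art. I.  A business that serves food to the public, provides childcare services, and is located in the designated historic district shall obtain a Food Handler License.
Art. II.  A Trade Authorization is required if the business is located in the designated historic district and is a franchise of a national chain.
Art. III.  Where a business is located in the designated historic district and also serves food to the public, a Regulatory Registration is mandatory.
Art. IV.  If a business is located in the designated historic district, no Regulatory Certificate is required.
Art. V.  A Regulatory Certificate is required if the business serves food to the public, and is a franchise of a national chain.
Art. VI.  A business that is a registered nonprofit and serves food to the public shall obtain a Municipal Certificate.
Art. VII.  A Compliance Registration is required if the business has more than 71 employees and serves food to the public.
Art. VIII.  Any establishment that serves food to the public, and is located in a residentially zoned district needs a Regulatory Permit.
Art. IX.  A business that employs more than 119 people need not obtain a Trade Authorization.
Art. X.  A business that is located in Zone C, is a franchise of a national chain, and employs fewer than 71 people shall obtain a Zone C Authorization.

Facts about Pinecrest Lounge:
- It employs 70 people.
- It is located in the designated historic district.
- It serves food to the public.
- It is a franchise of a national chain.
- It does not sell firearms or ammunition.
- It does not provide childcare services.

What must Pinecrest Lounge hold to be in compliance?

Regulatory Registration, Trade Authorization

Art. I. serves food to the public; does not provide childcare services; is located in the designated historic district → Food Handler License not required.
Art. II. is located in the designated historic district; is a franchise of a national chain → Trade Authorization required.
Art. III. is located in the designated historic district; serves food to the public → Regulatory Registration required.
Art. IV. is located in the designated historic district → exempt from Regulatory Certificate.
Art. V. serves food to the public; is a franchise of a national chain → Regulatory Certificate required.
Art. VI. is a franchise of a national chain (not: is a registered nonprofit); serves food to the public → Municipal Certificate not required.
Art. VII. employees 70 ≤ 71; serves food to the public → Compliance Registration not required.
Art. VIII. serves food to the public; is located in the designated historic district (not: is located in a residentially zoned district) → Regulatory Permit not required.
Art. IX. employees 70 ≤ 119 → Trade Authorization exemption does not apply.
Art. X. is located in the designated historic district (not: is located in Zone C); is a franchise of a national chain; employees 70 < 71 → Zone C Authorization not required.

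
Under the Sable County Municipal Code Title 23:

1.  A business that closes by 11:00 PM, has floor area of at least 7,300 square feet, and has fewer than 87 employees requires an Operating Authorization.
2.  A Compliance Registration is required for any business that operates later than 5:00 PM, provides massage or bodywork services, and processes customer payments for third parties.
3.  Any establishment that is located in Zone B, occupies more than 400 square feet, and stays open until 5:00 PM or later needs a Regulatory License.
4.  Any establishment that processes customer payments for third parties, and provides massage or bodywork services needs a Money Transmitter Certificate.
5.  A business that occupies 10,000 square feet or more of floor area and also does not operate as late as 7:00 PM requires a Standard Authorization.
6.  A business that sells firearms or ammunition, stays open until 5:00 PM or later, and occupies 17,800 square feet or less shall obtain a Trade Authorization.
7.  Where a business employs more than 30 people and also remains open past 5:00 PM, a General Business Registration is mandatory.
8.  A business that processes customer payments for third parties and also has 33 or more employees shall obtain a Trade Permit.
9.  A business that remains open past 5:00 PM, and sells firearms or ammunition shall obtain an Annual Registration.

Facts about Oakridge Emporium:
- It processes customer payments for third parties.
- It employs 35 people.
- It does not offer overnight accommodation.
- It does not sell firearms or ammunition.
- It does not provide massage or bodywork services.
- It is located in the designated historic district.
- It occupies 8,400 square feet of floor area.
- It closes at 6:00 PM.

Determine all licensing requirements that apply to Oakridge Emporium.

1. closes 6:00 PM, at/before 11:00 PM; floor area 8,400 square feet ≥ 7,300 square feet; employees 35 < 87 → Operating Authorization required.
2. closes 6:00 PM, after 5:00 PM; does not provide massage or bodywork services; processes customer payments for third parties → Compliance Registration not required.
3. is located in the designated historic district (not: is located in Zone B); floor area 8,400 square feet > 400 square feet; closes 6:00 PM, after 5:00 PM → Regulatory License not required.
4. processes customer payments for third parties; does not provide massage or bodywork services → Money Transmitter Certificate not required.
5. floor area 8,400 square feet < 10,000 square feet; closes 6:00 PM, at/before 7:00 PM → Standard Authorization not required.
6. does not sell firearms or ammunition; closes 6:00 PM, after 5:00 PM; floor area 8,400 square feet ≤ 17,800 square feet → Trade Authorization not required.
7. employees 35 > 30; closes 6:00 PM, after 5:00 PM → General Business Registration required.
8. processes customer payments for third parties; employees 35 ≥ 33 → Trade Permit required.
9. closes 6:00 PM, after 5:00 PM; does not sell firearms or ammunition → Annual Registration not required.

General Business Registration, Operating Authorization, Trade Permit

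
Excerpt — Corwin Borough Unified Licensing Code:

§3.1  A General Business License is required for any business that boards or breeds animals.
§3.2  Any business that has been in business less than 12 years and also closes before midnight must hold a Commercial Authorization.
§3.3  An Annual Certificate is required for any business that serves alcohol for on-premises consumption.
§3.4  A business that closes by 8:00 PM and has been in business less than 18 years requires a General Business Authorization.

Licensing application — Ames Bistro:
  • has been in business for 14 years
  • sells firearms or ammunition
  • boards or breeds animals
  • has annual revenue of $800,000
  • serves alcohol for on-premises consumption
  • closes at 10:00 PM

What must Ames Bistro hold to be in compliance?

Annual Certificate, General Business License

§3.1 boards or breeds animals → General Business License required.
§3.2 years in business 14 ≥ 12; closes 10:00 PM, at/before midnight → Commercial Authorization not required.
§3.3 serves alcohol for on-premises consumption → Annual Certificate required.
§3.4 closes 10:00 PM, after 8:00 PM; years in business 14 < 18 → General Business Authorization not required.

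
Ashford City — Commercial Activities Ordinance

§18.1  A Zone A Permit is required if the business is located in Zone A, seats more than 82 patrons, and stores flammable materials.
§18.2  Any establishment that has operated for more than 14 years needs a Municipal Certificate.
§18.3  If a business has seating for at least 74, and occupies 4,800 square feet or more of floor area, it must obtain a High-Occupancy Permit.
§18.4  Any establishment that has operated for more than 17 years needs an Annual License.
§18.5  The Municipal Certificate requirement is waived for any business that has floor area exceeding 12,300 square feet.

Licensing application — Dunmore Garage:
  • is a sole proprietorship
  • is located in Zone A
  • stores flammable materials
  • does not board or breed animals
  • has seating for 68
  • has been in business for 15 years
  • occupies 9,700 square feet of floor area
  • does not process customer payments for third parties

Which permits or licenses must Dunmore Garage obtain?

Municipal Certificate

§18.1 is located in Zone A; seating 68 ≤ 82; stores flammable materials → Zone A Permit not required.
§18.2 years in business 15 > 14 → Municipal Certificate required.
§18.3 seating 68 < 74; floor area 9,700 square feet ≥ 4,800 square feet → High-Occupancy Permit not required.
§18.4 years in business 15 ≤ 17 → Annual License not required.
§18.5 floor area 9,700 square feet ≤ 12,300 square feet → Municipal Certificate exemption does not apply.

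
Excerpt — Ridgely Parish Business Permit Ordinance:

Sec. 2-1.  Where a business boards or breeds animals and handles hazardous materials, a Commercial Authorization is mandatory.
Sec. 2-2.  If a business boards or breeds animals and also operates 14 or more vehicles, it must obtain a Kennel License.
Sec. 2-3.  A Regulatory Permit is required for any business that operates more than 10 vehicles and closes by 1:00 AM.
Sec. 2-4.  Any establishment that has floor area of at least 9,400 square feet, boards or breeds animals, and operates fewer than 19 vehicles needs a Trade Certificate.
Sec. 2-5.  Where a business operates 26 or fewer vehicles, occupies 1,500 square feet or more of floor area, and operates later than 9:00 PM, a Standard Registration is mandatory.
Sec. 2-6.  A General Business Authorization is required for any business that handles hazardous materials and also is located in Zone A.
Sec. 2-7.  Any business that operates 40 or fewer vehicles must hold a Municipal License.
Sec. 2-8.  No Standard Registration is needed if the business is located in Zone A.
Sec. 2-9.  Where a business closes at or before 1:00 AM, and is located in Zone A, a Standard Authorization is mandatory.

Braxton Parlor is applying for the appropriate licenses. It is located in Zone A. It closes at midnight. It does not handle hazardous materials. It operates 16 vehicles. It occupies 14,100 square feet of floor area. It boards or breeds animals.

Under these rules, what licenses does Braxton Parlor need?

Sec. 2-1. boards or breeds animals; does not handle hazardous materials → Commercial Authorization not required.
Sec. 2-2. boards or breeds animals; vehicles 16 ≥ 14 → Kennel License required.
Sec. 2-3. vehicles 16 > 10; closes midnight, at/before 1:00 AM → Regulatory Permit required.
Sec. 2-4. floor area 14,100 square feet ≥ 9,400 square feet; boards or breeds animals; vehicles 16 < 19 → Trade Certificate required.
Sec. 2-5. vehicles 16 ≤ 26; floor area 14,100 square feet ≥ 1,500 square feet; closes midnight, after 9:00 PM → Standard Registration required.
Sec. 2-6. does not handle hazardous materials; is located in Zone A → General Business Authorization not required.
Sec. 2-7. vehicles 16 ≤ 40 → Municipal License required.
Sec. 2-8. is located in Zone A → exempt from Standard Registration.
Sec. 2-9. closes midnight, at/before 1:00 AM; is located in Zone A → Standard Authorization required.

Kennel License, Municipal License, Regulatory Permit, Standard Authorization, Trade Certificate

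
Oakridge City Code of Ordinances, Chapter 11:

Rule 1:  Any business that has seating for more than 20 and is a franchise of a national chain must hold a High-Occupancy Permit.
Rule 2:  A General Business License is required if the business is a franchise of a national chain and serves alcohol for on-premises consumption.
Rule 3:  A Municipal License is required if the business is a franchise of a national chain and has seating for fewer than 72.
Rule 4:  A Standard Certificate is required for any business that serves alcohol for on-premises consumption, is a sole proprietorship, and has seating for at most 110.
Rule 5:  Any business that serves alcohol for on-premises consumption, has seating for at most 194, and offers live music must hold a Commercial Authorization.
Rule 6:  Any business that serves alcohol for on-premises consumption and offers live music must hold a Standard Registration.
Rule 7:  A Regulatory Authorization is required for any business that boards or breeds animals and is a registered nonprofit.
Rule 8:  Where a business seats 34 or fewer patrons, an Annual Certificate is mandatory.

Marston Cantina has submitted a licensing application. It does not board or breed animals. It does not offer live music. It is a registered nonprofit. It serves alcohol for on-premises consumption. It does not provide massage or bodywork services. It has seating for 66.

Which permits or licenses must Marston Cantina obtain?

None

Rule 1: seating 66 > 20; is a registered nonprofit (not: is a franchise of a national chain) → High-Occupancy Permit not required.
Rule 2: is a registered nonprofit (not: is a franchise of a national chain); serves alcohol for on-premises consumption → General Business License not required.
Rule 3: is a registered nonprofit (not: is a franchise of a national chain); seating 66 < 72 → Municipal License not required.
Rule 4: serves alcohol for on-premises consumption; is a registered nonprofit (not: is a sole proprietorship); seating 66 ≤ 110 → Standard Certificate not required.
Rule 5: serves alcohol for on-premises consumption; seating 66 ≤ 194; does not offer live music → Commercial Authorization not required.
Rule 6: serves alcohol for on-premises consumption; does not offer live music → Standard Registration not required.
Rule 7: does not board or breed animals; is a registered nonprofit → Regulatory Authorization not required.
Rule 8: seating 66 > 34 → Annual Certificate not required.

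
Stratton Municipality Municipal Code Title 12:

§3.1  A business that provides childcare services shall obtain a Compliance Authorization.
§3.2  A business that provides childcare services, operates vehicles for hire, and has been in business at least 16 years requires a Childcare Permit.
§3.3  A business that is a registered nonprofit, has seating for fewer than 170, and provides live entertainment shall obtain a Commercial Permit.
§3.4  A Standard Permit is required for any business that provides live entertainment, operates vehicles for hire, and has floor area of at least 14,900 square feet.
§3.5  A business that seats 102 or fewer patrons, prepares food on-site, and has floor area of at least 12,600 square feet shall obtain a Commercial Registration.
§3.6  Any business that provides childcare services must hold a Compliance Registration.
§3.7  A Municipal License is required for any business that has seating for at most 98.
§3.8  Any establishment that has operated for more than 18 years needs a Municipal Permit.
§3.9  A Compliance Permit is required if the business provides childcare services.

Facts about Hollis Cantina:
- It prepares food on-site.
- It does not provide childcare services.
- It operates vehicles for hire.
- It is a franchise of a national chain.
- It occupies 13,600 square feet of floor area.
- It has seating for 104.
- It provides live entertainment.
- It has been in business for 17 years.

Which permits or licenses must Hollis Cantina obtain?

None

§3.1 does not provide childcare services → Compliance Authorization not required.
§3.2 does not provide childcare services; operates vehicles for hire; years in business 17 ≥ 16 → Childcare Permit not required.
§3.3 is a franchise of a national chain (not: is a registered nonprofit); seating 104 < 170; provides live entertainment → Commercial Permit not required.
§3.4 provides live entertainment; operates vehicles for hire; floor area 13,600 square feet < 14,900 square feet → Standard Permit not required.
§3.5 seating 104 > 102; prepares food on-site; floor area 13,600 square feet ≥ 12,600 square feet → Commercial Registration not required.
§3.6 does not provide childcare services → Compliance Registration not required.
§3.7 seating 104 > 98 → Municipal License not required.
§3.8 years in business 17 ≤ 18 → Municipal Permit not required.
§3.9 does not provide childcare services → Compliance Permit not required.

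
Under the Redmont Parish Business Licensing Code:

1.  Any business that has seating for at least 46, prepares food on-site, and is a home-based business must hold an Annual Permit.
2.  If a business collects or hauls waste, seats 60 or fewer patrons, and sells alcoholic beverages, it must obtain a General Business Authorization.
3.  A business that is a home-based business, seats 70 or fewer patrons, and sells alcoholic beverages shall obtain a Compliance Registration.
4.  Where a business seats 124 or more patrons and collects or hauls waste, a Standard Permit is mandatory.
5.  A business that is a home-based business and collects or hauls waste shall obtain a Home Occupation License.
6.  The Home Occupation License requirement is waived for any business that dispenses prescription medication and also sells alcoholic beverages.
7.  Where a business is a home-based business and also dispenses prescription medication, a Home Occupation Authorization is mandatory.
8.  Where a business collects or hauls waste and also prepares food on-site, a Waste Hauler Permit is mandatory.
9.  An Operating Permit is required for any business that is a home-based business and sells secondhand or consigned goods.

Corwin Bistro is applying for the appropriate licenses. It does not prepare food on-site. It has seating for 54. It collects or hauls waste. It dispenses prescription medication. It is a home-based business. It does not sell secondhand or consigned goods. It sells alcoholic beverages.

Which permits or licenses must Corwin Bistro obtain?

1. seating 54 ≥ 46; does not prepare food on-site; is a home-based business → Annual Permit not required.
2. collects or hauls waste; seating 54 ≤ 60; sells alcoholic beverages → General Business Authorization required.
3. is a home-based business; seating 54 ≤ 70; sells alcoholic beverages → Compliance Registration required.
4. seating 54 < 124; collects or hauls waste → Standard Permit not required.
5. is a home-based business; collects or hauls waste → Home Occupation License required.
6. dispenses prescription medication; sells alcoholic beverages → exempt from Home Occupation License.
7. is a home-based business; dispenses prescription medication → Home Occupation Authorization required.
8. collects or hauls waste; does not prepare food on-site → Waste Hauler Permit not required.
9. is a home-based business; does not sell secondhand or consigned goods → Operating Permit not required.

Compliance Registration, General Business Authorization, Home Occupation Authorization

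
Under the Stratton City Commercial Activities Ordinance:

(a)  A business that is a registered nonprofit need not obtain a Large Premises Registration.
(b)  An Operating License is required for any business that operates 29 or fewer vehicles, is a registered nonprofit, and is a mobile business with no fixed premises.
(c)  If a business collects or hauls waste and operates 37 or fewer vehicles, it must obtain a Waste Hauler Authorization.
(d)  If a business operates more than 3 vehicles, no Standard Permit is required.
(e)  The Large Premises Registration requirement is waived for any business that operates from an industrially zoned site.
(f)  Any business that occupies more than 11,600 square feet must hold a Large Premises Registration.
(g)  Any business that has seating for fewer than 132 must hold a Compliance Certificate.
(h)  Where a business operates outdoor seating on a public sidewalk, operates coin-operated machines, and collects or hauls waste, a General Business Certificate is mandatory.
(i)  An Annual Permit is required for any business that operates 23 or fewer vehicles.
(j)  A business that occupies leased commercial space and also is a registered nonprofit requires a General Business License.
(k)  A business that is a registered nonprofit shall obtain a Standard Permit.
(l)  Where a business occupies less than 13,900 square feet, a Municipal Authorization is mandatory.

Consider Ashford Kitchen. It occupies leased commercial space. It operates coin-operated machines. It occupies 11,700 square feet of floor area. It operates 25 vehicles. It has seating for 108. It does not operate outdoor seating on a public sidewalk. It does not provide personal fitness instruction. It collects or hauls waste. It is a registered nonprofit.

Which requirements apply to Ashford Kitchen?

Compliance Certificate, General Business License, Municipal Authorization, Waste Hauler Authorization

(a) is a registered nonprofit → exempt from Large Premises Registration.
(b) vehicles 25 ≤ 29; is a registered nonprofit; occupies leased commercial space (not: is a mobile business with no fixed premises) → Operating License not required.
(c) collects or hauls waste; vehicles 25 ≤ 37 → Waste Hauler Authorization required.
(d) vehicles 25 > 3 → exempt from Standard Permit.
(e) occupies leased commercial space (not: operates from an industrially zoned site) → Large Premises Registration exemption does not apply.
(f) floor area 11,700 square feet > 11,600 square feet → Large Premises Registration required.
(g) seating 108 < 132 → Compliance Certificate required.
(h) does not operate outdoor seating on a public sidewalk; operates coin-operated machines; collects or hauls waste → General Business Certificate not required.
(i) vehicles 25 > 23 → Annual Permit not required.
(j) occupies leased commercial space; is a registered nonprofit → General Business License required.
(k) is a registered nonprofit → Standard Permit required.
(l) floor area 11,700 square feet < 13,900 square feet → Municipal Authorization required.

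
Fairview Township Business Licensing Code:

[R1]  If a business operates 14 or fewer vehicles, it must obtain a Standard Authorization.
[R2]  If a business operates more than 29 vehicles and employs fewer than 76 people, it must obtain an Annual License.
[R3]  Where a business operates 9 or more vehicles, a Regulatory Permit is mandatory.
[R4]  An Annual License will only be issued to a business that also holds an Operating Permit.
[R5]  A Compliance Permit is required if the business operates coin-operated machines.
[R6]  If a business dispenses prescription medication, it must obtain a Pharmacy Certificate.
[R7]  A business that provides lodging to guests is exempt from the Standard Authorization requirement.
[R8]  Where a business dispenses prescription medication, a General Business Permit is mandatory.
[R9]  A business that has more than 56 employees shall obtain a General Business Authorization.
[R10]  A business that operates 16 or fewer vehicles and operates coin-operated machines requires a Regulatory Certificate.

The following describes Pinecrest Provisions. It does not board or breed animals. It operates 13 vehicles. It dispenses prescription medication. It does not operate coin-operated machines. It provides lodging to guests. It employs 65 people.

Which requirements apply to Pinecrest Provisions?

General Business Authorization, General Business Permit, Pharmacy Certificate, Regulatory Permit

[R1] vehicles 13 ≤ 14 → Standard Authorization required.
[R2] vehicles 13 ≤ 29; employees 65 < 76 → Annual License not required.
[R3] vehicles 13 ≥ 9 → Regulatory Permit required.
[R4] Annual License is not required → no effect.
[R5] does not operate coin-operated machines → Compliance Permit not required.
[R6] dispenses prescription medication → Pharmacy Certificate required.
[R7] provides lodging to guests → exempt from Standard Authorization.
[R8] dispenses prescription medication → General Business Permit required.
[R9] employees 65 > 56 → General Business Authorization required.
[R10] vehicles 13 ≤ 16; does not operate coin-operated machines → Regulatory Certificate not required.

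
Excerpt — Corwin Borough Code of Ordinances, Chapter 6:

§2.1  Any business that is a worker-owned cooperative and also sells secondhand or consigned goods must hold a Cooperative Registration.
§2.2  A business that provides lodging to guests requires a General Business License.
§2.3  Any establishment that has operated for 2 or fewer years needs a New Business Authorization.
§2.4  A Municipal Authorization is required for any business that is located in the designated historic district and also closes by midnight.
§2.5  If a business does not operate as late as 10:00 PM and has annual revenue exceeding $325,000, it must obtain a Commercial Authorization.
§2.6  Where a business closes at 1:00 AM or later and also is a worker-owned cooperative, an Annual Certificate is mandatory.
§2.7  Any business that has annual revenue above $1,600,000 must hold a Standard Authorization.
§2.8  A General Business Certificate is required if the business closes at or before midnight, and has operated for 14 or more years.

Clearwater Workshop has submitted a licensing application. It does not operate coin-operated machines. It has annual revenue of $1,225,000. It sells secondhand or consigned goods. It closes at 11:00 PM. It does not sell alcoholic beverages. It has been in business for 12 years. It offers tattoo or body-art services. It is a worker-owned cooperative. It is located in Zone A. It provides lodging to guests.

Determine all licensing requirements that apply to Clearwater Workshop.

§2.1 is a worker-owned cooperative; sells secondhand or consigned goods → Cooperative Registration required.
§2.2 provides lodging to guests → General Business License required.
§2.3 years in business 12 > 2 → New Business Authorization not required.
§2.4 is located in Zone A (not: is located in the designated historic district); closes 11:00 PM, at/before midnight → Municipal Authorization not required.
§2.5 closes 11:00 PM, after 10:00 PM; revenue $1,225,000 > $325,000 → Commercial Authorization not required.
§2.6 closes 11:00 PM, at/before 1:00 AM; is a worker-owned cooperative → Annual Certificate not required.
§2.7 revenue $1,225,000 ≤ $1,600,000 → Standard Authorization not required.
§2.8 closes 11:00 PM, at/before midnight; years in business 12 < 14 → General Business Certificate not required.

Cooperative Registration, General Business License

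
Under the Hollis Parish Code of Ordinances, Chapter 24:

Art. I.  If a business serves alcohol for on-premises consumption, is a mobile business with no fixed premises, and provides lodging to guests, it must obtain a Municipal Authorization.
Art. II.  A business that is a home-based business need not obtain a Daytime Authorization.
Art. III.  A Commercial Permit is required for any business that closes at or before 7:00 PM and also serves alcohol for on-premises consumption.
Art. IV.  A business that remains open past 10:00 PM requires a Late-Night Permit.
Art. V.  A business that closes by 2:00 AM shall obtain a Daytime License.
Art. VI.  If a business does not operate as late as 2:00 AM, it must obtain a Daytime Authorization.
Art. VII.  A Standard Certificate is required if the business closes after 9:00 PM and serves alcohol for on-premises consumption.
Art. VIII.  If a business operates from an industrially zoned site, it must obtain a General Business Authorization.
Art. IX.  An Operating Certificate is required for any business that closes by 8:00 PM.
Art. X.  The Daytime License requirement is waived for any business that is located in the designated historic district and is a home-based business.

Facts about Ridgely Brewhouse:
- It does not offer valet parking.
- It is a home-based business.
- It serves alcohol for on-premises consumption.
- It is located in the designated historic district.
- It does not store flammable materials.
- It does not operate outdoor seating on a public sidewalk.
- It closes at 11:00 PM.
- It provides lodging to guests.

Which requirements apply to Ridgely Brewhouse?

Art. I. serves alcohol for on-premises consumption; is a home-based business (not: is a mobile business with no fixed premises); provides lodging to guests → Municipal Authorization not required.
Art. II. is a home-based business → exempt from Daytime Authorization.
Art. III. closes 11:00 PM, after 7:00 PM; serves alcohol for on-premises consumption → Commercial Permit not required.
Art. IV. closes 11:00 PM, after 10:00 PM → Late-Night Permit required.
Art. V. closes 11:00 PM, at/before 2:00 AM → Daytime License required.
Art. VI. closes 11:00 PM, at/before 2:00 AM → Daytime Authorization required.
Art. VII. closes 11:00 PM, after 9:00 PM; serves alcohol for on-premises consumption → Standard Certificate required.
Art. VIII. is a home-based business (not: operates from an industrially zoned site) → General Business Authorization not required.
Art. IX. closes 11:00 PM, after 8:00 PM → Operating Certificate not required.
Art. X. is located in the designated historic district; is a home-based business → exempt from Daytime License.

Late-Night Permit, Standard Certificate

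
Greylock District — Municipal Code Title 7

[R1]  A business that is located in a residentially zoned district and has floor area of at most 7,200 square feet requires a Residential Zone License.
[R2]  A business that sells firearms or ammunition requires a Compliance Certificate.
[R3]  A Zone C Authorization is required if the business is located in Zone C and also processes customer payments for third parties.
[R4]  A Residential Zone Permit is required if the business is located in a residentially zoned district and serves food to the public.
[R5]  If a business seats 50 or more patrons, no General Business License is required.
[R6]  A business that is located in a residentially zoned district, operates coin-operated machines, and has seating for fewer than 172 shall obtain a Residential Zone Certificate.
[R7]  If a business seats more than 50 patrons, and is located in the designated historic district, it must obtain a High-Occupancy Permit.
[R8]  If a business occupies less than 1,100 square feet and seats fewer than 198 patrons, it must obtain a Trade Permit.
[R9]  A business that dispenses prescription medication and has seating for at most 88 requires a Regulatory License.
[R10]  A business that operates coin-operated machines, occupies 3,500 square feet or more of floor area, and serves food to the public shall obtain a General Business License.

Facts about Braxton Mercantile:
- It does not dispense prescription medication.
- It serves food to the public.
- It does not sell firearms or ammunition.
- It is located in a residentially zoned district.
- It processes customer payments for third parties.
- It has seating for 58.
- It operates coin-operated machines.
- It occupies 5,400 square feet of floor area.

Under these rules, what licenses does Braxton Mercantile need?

[R1] is located in a residentially zoned district; floor area 5,400 square feet ≤ 7,200 square feet → Residential Zone License required.
[R2] does not sell firearms or ammunition → Compliance Certificate not required.
[R3] is located in a residentially zoned district (not: is located in Zone C); processes customer payments for third parties → Zone C Authorization not required.
[R4] is located in a residentially zoned district; serves food to the public → Residential Zone Permit required.
[R5] seating 58 ≥ 50 → exempt from General Business License.
[R6] is located in a residentially zoned district; operates coin-operated machines; seating 58 < 172 → Residential Zone Certificate required.
[R7] seating 58 > 50; is located in a residentially zoned district (not: is located in the designated historic district) → High-Occupancy Permit not required.
[R8] floor area 5,400 square feet ≥ 1,100 square feet; seating 58 < 198 → Trade Permit not required.
[R9] does not dispense prescription medication; seating 58 ≤ 88 → Regulatory License not required.
[R10] operates coin-operated machines; floor area 5,400 square feet ≥ 3,500 square feet; serves food to the public → General Business License required.

Residential Zone Certificate, Residential Zone License, Residential Zone Permit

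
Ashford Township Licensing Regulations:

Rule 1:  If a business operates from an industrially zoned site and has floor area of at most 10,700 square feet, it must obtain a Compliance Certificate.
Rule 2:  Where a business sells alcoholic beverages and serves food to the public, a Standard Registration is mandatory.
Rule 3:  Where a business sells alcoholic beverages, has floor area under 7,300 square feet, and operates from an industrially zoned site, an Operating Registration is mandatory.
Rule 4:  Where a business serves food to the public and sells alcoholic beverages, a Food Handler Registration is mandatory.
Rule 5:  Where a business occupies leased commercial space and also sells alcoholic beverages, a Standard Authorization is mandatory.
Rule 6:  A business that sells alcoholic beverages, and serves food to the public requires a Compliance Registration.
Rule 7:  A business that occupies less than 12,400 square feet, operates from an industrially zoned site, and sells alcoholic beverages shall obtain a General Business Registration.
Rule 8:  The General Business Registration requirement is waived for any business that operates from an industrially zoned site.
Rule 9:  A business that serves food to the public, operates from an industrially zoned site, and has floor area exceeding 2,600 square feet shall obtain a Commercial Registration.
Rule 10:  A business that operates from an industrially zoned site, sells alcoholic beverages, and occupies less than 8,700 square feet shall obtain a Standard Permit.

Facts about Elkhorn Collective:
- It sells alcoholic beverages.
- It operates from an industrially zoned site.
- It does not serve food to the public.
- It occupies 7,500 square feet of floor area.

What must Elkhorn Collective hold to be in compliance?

Rule 1: operates from an industrially zoned site; floor area 7,500 square feet ≤ 10,700 square feet → Compliance Certificate required.
Rule 2: sells alcoholic beverages; does not serve food to the public → Standard Registration not required.
Rule 3: sells alcoholic beverages; floor area 7,500 square feet ≥ 7,300 square feet; operates from an industrially zoned site → Operating Registration not required.
Rule 4: does not serve food to the public; sells alcoholic beverages → Food Handler Registration not required.
Rule 5: operates from an industrially zoned site (not: occupies leased commercial space); sells alcoholic beverages → Standard Authorization not required.
Rule 6: sells alcoholic beverages; does not serve food to the public → Compliance Registration not required.
Rule 7: floor area 7,500 square feet < 12,400 square feet; operates from an industrially zoned site; sells alcoholic beverages → General Business Registration required.
Rule 8: operates from an industrially zoned site → exempt from General Business Registration.
Rule 9: does not serve food to the public; operates from an industrially zoned site; floor area 7,500 square feet > 2,600 square feet → Commercial Registration not required.
Rule 10: operates from an industrially zoned site; sells alcoholic beverages; floor area 7,500 square feet < 8,700 square feet → Standard Permit required.

Compliance Certificate, Standard Permit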